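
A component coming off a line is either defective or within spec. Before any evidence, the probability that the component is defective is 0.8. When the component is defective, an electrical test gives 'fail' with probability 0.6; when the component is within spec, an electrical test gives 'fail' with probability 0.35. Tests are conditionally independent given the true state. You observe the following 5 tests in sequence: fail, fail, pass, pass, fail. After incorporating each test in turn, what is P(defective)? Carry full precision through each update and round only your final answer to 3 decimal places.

After 'fail': P(defective) = 0.6·0.8000 / (0.6·0.8000 + 0.35·0.2000) ≈ 0.8727
After 'fail': P(defective) = 0.6·0.8727 / (0.6·0.8727 + 0.35·0.1273) ≈ 0.9216
After 'pass': P(defective) = 0.4·0.9216 / (0.4·0.9216 + 0.65·0.0784) ≈ 0.8786
After 'pass': P(defective) = 0.4·0.8786 / (0.4·0.8786 + 0.65·0.1214) ≈ 0.8166
After 'fail': P(defective) = 0.6·0.8166 / (0.6·0.8166 + 0.35·0.1834) ≈ 0.8841

0.884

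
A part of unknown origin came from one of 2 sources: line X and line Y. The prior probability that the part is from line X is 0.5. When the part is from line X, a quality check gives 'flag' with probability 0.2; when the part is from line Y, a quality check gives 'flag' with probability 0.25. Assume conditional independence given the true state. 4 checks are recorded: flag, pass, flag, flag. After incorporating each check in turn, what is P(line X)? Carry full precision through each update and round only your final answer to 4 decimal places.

Each posterior becomes the prior for the next update.
After 'flag': P(line X) = 0.2·0.5000 / (0.2·0.5000 + 0.25·0.5000) ≈ 0.4444
After 'pass': P(line X) = 0.8·0.4444 / (0.8·0.4444 + 0.75·0.5556) ≈ 0.4604
After 'flag': P(line X) = 0.2·0.4604 / (0.2·0.4604 + 0.25·0.5396) ≈ 0.4057
After 'flag': P(line X) = 0.2·0.4057 / (0.2·0.4057 + 0.25·0.5943) ≈ 0.3532

0.3532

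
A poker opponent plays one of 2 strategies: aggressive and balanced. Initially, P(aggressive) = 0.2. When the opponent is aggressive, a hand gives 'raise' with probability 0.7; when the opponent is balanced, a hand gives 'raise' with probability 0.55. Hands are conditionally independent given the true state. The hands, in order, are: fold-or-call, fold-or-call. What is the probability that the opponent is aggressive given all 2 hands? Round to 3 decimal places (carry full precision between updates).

After 'fold-or-call': P(aggressive) = 0.3·0.2000 / (0.3·0.2000 + 0.45·0.8000) ≈ 0.1429
After 'fold-or-call': P(aggressive) = 0.3·0.1429 / (0.3·0.1429 + 0.45·0.8571) ≈ 0.1000

0.100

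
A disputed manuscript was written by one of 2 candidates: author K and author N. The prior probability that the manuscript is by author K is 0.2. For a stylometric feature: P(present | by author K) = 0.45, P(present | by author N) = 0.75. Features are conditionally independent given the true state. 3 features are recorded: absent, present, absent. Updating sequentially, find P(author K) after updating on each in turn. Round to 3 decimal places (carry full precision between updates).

0.421

After 'absent': P(author K) = 0.55·0.2000 / (0.55·0.2000 + 0.25·0.8000) ≈ 0.3548
After 'present': P(author K) = 0.45·0.3548 / (0.45·0.3548 + 0.75·0.6452) ≈ 0.2481
After 'absent': P(author K) = 0.55·0.2481 / (0.55·0.2481 + 0.25·0.7519) ≈ 0.4206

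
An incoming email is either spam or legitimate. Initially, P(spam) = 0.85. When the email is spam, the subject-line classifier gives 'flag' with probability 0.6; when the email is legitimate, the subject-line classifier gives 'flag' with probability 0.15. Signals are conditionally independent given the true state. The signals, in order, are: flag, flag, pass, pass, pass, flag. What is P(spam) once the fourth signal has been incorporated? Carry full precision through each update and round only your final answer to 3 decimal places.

After 'flag': P(spam) = 0.6·0.8500 / (0.6·0.8500 + 0.15·0.1500) ≈ 0.9577
After 'flag': P(spam) = 0.6·0.9577 / (0.6·0.9577 + 0.15·0.0423) ≈ 0.9891
After 'pass': P(spam) = 0.4·0.9891 / (0.4·0.9891 + 0.85·0.0109) ≈ 0.9771
After 'pass': P(spam) = 0.4·0.9771 / (0.4·0.9771 + 0.85·0.0229) ≈ 0.9526

0.953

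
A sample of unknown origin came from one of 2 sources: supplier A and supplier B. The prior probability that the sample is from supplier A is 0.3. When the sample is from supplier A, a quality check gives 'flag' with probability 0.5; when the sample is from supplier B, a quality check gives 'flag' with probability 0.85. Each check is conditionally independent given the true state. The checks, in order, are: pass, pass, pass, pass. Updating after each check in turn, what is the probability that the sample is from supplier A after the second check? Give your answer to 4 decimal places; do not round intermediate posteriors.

After 'pass': P(supplier A) = 0.5·0.3000 / (0.5·0.3000 + 0.15·0.7000) ≈ 0.5882
After 'pass': P(supplier A) = 0.5·0.5882 / (0.5·0.5882 + 0.15·0.4118) ≈ 0.8264

0.8264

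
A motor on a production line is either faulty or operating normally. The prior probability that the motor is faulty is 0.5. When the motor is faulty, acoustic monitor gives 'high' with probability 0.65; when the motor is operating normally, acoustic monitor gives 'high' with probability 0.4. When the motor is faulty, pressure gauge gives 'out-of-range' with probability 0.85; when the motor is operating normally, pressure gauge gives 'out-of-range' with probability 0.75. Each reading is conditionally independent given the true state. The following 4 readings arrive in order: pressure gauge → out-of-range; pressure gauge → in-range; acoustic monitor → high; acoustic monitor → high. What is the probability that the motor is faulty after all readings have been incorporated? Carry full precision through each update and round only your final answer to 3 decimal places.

0.642

After pressure gauge='out-of-range': P(faulty) = 0.85·0.5000 / (0.85·0.5000 + 0.75·0.5000) ≈ 0.5312
After pressure gauge='in-range': P(faulty) = 0.15·0.5312 / (0.15·0.5312 + 0.25·0.4688) ≈ 0.4048
After acoustic monitor='high': P(faulty) = 0.65·0.4048 / (0.65·0.4048 + 0.4·0.5952) ≈ 0.5249
After acoustic monitor='high': P(faulty) = 0.65·0.5249 / (0.65·0.5249 + 0.4·0.4751) ≈ 0.6423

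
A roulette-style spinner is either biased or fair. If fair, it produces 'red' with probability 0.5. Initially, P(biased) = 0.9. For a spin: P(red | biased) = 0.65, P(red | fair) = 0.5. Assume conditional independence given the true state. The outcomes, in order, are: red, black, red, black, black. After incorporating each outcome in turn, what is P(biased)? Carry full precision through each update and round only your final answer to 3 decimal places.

After 'red': P(biased) = 0.65·0.9000 / (0.65·0.9000 + 0.5·0.1000) ≈ 0.9213
After 'black': P(biased) = 0.35·0.9213 / (0.35·0.9213 + 0.5·0.0787) ≈ 0.8912
After 'red': P(biased) = 0.65·0.8912 / (0.65·0.8912 + 0.5·0.1088) ≈ 0.9141
After 'black': P(biased) = 0.35·0.9141 / (0.35·0.9141 + 0.5·0.0859) ≈ 0.8817
After 'black': P(biased) = 0.35·0.8817 / (0.35·0.8817 + 0.5·0.1183) ≈ 0.8392

0.839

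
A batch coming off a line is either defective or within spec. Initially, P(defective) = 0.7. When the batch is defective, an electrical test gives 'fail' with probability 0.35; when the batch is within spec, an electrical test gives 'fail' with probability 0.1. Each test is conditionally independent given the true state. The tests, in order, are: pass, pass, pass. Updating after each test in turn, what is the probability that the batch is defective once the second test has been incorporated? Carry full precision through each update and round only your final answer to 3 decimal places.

0.549

After 'pass': P(defective) = 0.65·0.7000 / (0.65·0.7000 + 0.9·0.3000) ≈ 0.6276
After 'pass': P(defective) = 0.65·0.6276 / (0.65·0.6276 + 0.9·0.3724) ≈ 0.5490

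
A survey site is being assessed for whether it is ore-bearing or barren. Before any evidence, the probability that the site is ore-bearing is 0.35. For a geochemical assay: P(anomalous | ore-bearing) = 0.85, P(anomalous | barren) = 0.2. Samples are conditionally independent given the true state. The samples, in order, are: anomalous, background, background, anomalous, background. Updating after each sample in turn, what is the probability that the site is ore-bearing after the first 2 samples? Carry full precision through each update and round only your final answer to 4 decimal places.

0.3003

After 'anomalous': P(ore) = 0.85·0.3500 / (0.85·0.3500 + 0.2·0.6500) ≈ 0.6959
After 'background': P(ore) = 0.15·0.6959 / (0.15·0.6959 + 0.8·0.3041) ≈ 0.3003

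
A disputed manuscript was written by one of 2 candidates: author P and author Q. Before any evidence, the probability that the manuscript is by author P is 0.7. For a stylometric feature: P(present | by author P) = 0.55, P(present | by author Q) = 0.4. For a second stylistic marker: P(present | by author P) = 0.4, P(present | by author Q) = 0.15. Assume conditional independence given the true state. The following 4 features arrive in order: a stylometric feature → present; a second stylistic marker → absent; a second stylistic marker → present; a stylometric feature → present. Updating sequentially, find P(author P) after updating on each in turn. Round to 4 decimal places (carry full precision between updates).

After a stylometric feature='present': P(author P) = 0.55·0.7000 / (0.55·0.7000 + 0.4·0.3000) ≈ 0.7624
After a second stylistic marker='absent': P(author P) = 0.6·0.7624 / (0.6·0.7624 + 0.85·0.2376) ≈ 0.6937
After a second stylistic marker='present': P(author P) = 0.4·0.6937 / (0.4·0.6937 + 0.15·0.3063) ≈ 0.8579
After a stylometric feature='present': P(author P) = 0.55·0.8579 / (0.55·0.8579 + 0.4·0.1421) ≈ 0.8925

0.8925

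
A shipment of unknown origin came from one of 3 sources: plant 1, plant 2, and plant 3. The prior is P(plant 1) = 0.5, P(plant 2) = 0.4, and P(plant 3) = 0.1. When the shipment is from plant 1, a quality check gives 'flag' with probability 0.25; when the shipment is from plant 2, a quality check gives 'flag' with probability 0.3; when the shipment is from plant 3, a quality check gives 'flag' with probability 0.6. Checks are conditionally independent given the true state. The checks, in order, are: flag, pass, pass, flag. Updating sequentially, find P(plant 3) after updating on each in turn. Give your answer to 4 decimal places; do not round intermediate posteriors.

0.1406

After 'flag': normaliser = 0.25·0.5000 + 0.3·0.4000 + 0.6·0.1000; P(plant 1) ≈ 0.4098, P(plant 2) ≈ 0.3934, P(plant 3) ≈ 0.1967
After 'pass': normaliser = 0.75·0.4098 + 0.7·0.3934 + 0.4·0.1967; P(plant 1) ≈ 0.4647, P(plant 2) ≈ 0.4164, P(plant 3) ≈ 0.1190
After 'pass': normaliser = 0.75·0.4647 + 0.7·0.4164 + 0.4·0.1190; P(plant 1) ≈ 0.5069, P(plant 2) ≈ 0.4239, P(plant 3) ≈ 0.0692
After 'flag': normaliser = 0.25·0.5069 + 0.3·0.4239 + 0.6·0.0692; P(plant 1) ≈ 0.4290, P(plant 2) ≈ 0.4305, P(plant 3) ≈ 0.1406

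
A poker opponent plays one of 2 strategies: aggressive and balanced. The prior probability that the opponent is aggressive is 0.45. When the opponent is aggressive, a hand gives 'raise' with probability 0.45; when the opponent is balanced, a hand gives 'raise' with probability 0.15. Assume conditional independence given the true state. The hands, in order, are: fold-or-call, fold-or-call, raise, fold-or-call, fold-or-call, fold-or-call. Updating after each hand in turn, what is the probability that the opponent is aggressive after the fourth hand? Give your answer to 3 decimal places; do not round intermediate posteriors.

Apply Bayes' rule sequentially, carrying P(aggressive) forward.
After 'fold-or-call': P(aggressive) = 0.55·0.4500 / (0.55·0.4500 + 0.85·0.5500) ≈ 0.3462
After 'fold-or-call': P(aggressive) = 0.55·0.3462 / (0.55·0.3462 + 0.85·0.6538) ≈ 0.2552
After 'raise': P(aggressive) = 0.45·0.2552 / (0.45·0.2552 + 0.15·0.7448) ≈ 0.5068
After 'fold-or-call': P(aggressive) = 0.55·0.5068 / (0.55·0.5068 + 0.85·0.4932) ≈ 0.3994

0.399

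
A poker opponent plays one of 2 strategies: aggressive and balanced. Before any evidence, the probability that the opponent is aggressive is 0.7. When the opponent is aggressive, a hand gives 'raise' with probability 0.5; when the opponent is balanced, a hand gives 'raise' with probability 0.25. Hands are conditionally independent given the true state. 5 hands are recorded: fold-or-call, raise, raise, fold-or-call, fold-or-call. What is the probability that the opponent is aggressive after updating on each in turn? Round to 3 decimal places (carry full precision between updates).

After 'fold-or-call': P(aggressive) = 0.5·0.7000 / (0.5·0.7000 + 0.75·0.3000) ≈ 0.6087
After 'raise': P(aggressive) = 0.5·0.6087 / (0.5·0.6087 + 0.25·0.3913) ≈ 0.7568
After 'raise': P(aggressive) = 0.5·0.7568 / (0.5·0.7568 + 0.25·0.2432) ≈ 0.8615
After 'fold-or-call': P(aggressive) = 0.5·0.8615 / (0.5·0.8615 + 0.75·0.1385) ≈ 0.8058
After 'fold-or-call': P(aggressive) = 0.5·0.8058 / (0.5·0.8058 + 0.75·0.1942) ≈ 0.7344

0.734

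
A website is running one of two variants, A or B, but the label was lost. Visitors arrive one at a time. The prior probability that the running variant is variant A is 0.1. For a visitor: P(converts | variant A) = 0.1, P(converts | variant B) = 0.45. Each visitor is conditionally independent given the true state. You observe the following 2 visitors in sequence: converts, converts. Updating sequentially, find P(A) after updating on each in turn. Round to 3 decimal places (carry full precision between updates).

0.005

Each posterior becomes the prior for the next update.
After 'converts': P(A) = 0.1·0.1000 / (0.1·0.1000 + 0.45·0.9000) ≈ 0.0241
After 'converts': P(A) = 0.1·0.0241 / (0.1·0.0241 + 0.45·0.9759) ≈ 0.0055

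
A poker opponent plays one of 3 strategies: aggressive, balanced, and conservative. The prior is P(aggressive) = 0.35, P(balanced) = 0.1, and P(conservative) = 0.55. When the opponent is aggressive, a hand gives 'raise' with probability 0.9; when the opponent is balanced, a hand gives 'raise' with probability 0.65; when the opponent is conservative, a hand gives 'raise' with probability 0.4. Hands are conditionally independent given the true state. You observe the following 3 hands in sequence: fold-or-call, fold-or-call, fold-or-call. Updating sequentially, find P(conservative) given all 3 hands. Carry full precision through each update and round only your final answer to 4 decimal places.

0.9624

After 'fold-or-call': normaliser = 0.1·0.3500 + 0.35·0.1000 + 0.6·0.5500; P(aggressive) ≈ 0.0875, P(balanced) ≈ 0.0875, P(conservative) ≈ 0.8250
After 'fold-or-call': normaliser = 0.1·0.0875 + 0.35·0.0875 + 0.6·0.8250; P(aggressive) ≈ 0.0164, P(balanced) ≈ 0.0573, P(conservative) ≈ 0.9263
After 'fold-or-call': normaliser = 0.1·0.0164 + 0.35·0.0573 + 0.6·0.9263; P(aggressive) ≈ 0.0028, P(balanced) ≈ 0.0347, P(conservative) ≈ 0.9624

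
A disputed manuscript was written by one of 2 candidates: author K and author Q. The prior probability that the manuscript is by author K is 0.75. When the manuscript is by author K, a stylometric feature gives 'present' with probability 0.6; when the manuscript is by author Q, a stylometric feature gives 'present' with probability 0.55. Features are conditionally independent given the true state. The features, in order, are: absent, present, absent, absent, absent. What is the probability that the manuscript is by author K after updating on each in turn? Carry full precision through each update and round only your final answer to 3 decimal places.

Each posterior becomes the prior for the next update.
After 'absent': P(author K) = 0.4·0.7500 / (0.4·0.7500 + 0.45·0.2500) ≈ 0.7273
After 'present': P(author K) = 0.6·0.7273 / (0.6·0.7273 + 0.55·0.2727) ≈ 0.7442
After 'absent': P(author K) = 0.4·0.7442 / (0.4·0.7442 + 0.45·0.2558) ≈ 0.7211
After 'absent': P(author K) = 0.4·0.7211 / (0.4·0.7211 + 0.45·0.2789) ≈ 0.6968
After 'absent': P(author K) = 0.4·0.6968 / (0.4·0.6968 + 0.45·0.3032) ≈ 0.6714

0.671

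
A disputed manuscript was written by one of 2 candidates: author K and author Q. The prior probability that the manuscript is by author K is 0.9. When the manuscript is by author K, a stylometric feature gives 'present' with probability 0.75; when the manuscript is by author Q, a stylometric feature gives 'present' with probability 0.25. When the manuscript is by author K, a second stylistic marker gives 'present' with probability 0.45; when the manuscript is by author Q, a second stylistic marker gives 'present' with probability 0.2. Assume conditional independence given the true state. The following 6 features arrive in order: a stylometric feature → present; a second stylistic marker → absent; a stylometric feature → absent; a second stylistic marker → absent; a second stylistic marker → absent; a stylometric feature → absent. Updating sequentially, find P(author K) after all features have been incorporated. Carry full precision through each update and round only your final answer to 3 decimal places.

0.494

Each posterior becomes the prior for the next update.
After a stylometric feature='present': P(author K) = 0.75·0.9000 / (0.75·0.9000 + 0.25·0.1000) ≈ 0.9643
After a second stylistic marker='absent': P(author K) = 0.55·0.9643 / (0.55·0.9643 + 0.8·0.0357) ≈ 0.9489
After a stylometric feature='absent': P(author K) = 0.25·0.9489 / (0.25·0.9489 + 0.75·0.0511) ≈ 0.8609
After a second stylistic marker='absent': P(author K) = 0.55·0.8609 / (0.55·0.8609 + 0.8·0.1391) ≈ 0.8097
After a second stylistic marker='absent': P(author K) = 0.55·0.8097 / (0.55·0.8097 + 0.8·0.1903) ≈ 0.7452
After a stylometric feature='absent': P(author K) = 0.25·0.7452 / (0.25·0.7452 + 0.75·0.2548) ≈ 0.4936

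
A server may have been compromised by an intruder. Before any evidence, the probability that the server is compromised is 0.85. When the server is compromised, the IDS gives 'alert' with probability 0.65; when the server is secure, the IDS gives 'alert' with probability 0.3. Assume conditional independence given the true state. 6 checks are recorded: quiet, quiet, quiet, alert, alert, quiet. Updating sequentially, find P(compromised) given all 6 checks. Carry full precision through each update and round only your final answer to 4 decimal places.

After 'quiet': P(compromised) = 0.35·0.8500 / (0.35·0.8500 + 0.7·0.1500) ≈ 0.7391
After 'quiet': P(compromised) = 0.35·0.7391 / (0.35·0.7391 + 0.7·0.2609) ≈ 0.5862
After 'quiet': P(compromised) = 0.35·0.5862 / (0.35·0.5862 + 0.7·0.4138) ≈ 0.4146
After 'alert': P(compromised) = 0.65·0.4146 / (0.65·0.4146 + 0.3·0.5854) ≈ 0.6055
After 'alert': P(compromised) = 0.65·0.6055 / (0.65·0.6055 + 0.3·0.3945) ≈ 0.7688
After 'quiet': P(compromised) = 0.35·0.7688 / (0.35·0.7688 + 0.7·0.2312) ≈ 0.6244

0.6244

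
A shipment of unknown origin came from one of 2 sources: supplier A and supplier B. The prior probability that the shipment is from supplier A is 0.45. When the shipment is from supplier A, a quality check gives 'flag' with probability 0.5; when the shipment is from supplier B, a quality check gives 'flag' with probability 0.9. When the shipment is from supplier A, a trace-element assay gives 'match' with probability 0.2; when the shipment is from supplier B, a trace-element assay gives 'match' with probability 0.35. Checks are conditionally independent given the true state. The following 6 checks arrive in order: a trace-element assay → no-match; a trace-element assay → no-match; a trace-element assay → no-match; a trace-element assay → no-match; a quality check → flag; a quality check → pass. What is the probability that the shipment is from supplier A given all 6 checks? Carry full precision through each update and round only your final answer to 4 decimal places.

0.8391

After a trace-element assay='no-match': P(supplier A) = 0.8·0.4500 / (0.8·0.4500 + 0.65·0.5500) ≈ 0.5017
After a trace-element assay='no-match': P(supplier A) = 0.8·0.5017 / (0.8·0.5017 + 0.65·0.4983) ≈ 0.5534
After a trace-element assay='no-match': P(supplier A) = 0.8·0.5534 / (0.8·0.5534 + 0.65·0.4466) ≈ 0.6040
After a trace-element assay='no-match': P(supplier A) = 0.8·0.6040 / (0.8·0.6040 + 0.65·0.3960) ≈ 0.6525
After a quality check='flag': P(supplier A) = 0.5·0.6525 / (0.5·0.6525 + 0.9·0.3475) ≈ 0.5105
After a quality check='pass': P(supplier A) = 0.5·0.5105 / (0.5·0.5105 + 0.1·0.4895) ≈ 0.8391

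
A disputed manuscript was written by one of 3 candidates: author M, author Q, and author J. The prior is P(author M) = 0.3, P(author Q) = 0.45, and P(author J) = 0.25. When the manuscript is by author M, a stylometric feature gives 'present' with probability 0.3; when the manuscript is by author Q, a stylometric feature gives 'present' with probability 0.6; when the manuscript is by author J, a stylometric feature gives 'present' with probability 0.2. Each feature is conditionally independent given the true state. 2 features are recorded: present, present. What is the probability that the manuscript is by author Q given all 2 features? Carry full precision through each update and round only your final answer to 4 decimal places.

0.8141

After 'present': normaliser = 0.3·0.3000 + 0.6·0.4500 + 0.2·0.2500; P(author M) ≈ 0.2195, P(author Q) ≈ 0.6585, P(author J) ≈ 0.1220
After 'present': normaliser = 0.3·0.2195 + 0.6·0.6585 + 0.2·0.1220; P(author M) ≈ 0.1357, P(author Q) ≈ 0.8141, P(author J) ≈ 0.0503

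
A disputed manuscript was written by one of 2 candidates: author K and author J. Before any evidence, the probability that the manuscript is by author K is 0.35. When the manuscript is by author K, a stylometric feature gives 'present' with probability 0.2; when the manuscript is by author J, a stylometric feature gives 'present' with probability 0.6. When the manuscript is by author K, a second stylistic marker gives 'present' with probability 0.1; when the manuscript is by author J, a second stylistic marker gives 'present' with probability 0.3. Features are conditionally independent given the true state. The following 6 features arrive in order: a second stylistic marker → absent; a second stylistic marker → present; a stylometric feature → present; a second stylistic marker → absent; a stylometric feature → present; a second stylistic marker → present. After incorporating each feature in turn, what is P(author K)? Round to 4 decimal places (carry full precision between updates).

0.0109

Each posterior becomes the prior for the next update.
After a second stylistic marker='absent': P(author K) = 0.9·0.3500 / (0.9·0.3500 + 0.7·0.6500) ≈ 0.4091
After a second stylistic marker='present': P(author K) = 0.1·0.4091 / (0.1·0.4091 + 0.3·0.5909) ≈ 0.1875
After a stylometric feature='present': P(author K) = 0.2·0.1875 / (0.2·0.1875 + 0.6·0.8125) ≈ 0.0714
After a second stylistic marker='absent': P(author K) = 0.9·0.0714 / (0.9·0.0714 + 0.7·0.9286) ≈ 0.0900
After a stylometric feature='present': P(author K) = 0.2·0.0900 / (0.2·0.0900 + 0.6·0.9100) ≈ 0.0319
After a second stylistic marker='present': P(author K) = 0.1·0.0319 / (0.1·0.0319 + 0.3·0.9681) ≈ 0.0109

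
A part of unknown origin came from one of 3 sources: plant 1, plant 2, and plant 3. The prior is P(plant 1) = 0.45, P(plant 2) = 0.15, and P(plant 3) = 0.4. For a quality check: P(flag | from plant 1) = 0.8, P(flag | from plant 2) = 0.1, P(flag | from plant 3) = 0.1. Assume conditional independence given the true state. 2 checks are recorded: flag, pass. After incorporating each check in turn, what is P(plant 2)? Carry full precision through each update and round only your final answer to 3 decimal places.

Apply Bayes' rule sequentially, carrying P(plant 2) forward.
After 'flag': normaliser = 0.8·0.4500 + 0.1·0.1500 + 0.1·0.4000; P(plant 1) ≈ 0.8675, P(plant 2) ≈ 0.0361, P(plant 3) ≈ 0.0964
After 'pass': normaliser = 0.2·0.8675 + 0.9·0.0361 + 0.9·0.0964; P(plant 1) ≈ 0.5926, P(plant 2) ≈ 0.1111, P(plant 3) ≈ 0.2963

0.111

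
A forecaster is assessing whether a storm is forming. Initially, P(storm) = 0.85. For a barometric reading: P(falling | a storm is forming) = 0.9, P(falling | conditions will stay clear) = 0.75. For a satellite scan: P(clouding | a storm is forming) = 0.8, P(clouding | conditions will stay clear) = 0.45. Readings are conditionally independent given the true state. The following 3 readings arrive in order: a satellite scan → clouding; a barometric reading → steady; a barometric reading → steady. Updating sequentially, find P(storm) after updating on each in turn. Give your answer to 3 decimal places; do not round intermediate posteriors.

0.617

After a satellite scan='clouding': P(storm) = 0.8·0.8500 / (0.8·0.8500 + 0.45·0.1500) ≈ 0.9097
After a barometric reading='steady': P(storm) = 0.1·0.9097 / (0.1·0.9097 + 0.25·0.0903) ≈ 0.8012
After a barometric reading='steady': P(storm) = 0.1·0.8012 / (0.1·0.8012 + 0.25·0.1988) ≈ 0.6171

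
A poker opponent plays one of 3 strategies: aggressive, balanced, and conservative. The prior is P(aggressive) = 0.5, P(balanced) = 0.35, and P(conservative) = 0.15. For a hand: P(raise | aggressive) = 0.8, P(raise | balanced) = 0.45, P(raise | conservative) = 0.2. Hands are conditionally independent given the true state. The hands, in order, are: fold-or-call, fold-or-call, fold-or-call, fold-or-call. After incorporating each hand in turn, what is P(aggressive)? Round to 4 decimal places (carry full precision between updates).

After 'fold-or-call': normaliser = 0.2·0.5000 + 0.55·0.3500 + 0.8·0.1500; P(aggressive) ≈ 0.2424, P(balanced) ≈ 0.4667, P(conservative) ≈ 0.2909
After 'fold-or-call': normaliser = 0.2·0.2424 + 0.55·0.4667 + 0.8·0.2909; P(aggressive) ≈ 0.0901, P(balanced) ≈ 0.4772, P(conservative) ≈ 0.4327
After 'fold-or-call': normaliser = 0.2·0.0901 + 0.55·0.4772 + 0.8·0.4327; P(aggressive) ≈ 0.0288, P(balanced) ≈ 0.4188, P(conservative) ≈ 0.5524
After 'fold-or-call': normaliser = 0.2·0.0288 + 0.55·0.4188 + 0.8·0.5524; P(aggressive) ≈ 0.0085, P(balanced) ≈ 0.3397, P(conservative) ≈ 0.6518

0.0085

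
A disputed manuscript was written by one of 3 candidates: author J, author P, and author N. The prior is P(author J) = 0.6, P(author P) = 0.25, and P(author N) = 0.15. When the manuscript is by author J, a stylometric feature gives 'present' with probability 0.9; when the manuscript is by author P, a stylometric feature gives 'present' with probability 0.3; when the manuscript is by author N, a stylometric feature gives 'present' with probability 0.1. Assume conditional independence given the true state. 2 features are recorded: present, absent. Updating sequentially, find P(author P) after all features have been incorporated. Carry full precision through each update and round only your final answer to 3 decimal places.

After 'present': normaliser = 0.9·0.6000 + 0.3·0.2500 + 0.1·0.1500; P(author J) ≈ 0.8571, P(author P) ≈ 0.1190, P(author N) ≈ 0.0238
After 'absent': normaliser = 0.1·0.8571 + 0.7·0.1190 + 0.9·0.0238; P(author J) ≈ 0.4500, P(author P) ≈ 0.4375, P(author N) ≈ 0.1125

0.438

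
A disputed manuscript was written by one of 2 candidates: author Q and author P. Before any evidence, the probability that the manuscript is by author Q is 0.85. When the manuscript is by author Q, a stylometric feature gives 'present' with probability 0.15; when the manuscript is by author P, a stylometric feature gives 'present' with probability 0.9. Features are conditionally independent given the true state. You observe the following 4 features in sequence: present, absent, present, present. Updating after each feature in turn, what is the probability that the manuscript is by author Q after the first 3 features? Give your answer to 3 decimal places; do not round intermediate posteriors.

After 'present': P(author Q) = 0.15·0.8500 / (0.15·0.8500 + 0.9·0.1500) ≈ 0.4857
After 'absent': P(author Q) = 0.85·0.4857 / (0.85·0.4857 + 0.1·0.5143) ≈ 0.8892
After 'present': P(author Q) = 0.15·0.8892 / (0.15·0.8892 + 0.9·0.1108) ≈ 0.5723

0.572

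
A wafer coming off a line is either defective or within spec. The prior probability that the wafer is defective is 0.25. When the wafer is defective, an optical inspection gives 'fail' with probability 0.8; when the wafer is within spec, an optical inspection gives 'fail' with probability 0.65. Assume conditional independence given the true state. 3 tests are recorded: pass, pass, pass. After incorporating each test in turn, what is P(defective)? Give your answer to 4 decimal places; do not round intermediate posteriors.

After 'pass': P(defective) = 0.2·0.2500 / (0.2·0.2500 + 0.35·0.7500) ≈ 0.1600
After 'pass': P(defective) = 0.2·0.1600 / (0.2·0.1600 + 0.35·0.8400) ≈ 0.0982
After 'pass': P(defective) = 0.2·0.0982 / (0.2·0.0982 + 0.35·0.9018) ≈ 0.0586

0.0586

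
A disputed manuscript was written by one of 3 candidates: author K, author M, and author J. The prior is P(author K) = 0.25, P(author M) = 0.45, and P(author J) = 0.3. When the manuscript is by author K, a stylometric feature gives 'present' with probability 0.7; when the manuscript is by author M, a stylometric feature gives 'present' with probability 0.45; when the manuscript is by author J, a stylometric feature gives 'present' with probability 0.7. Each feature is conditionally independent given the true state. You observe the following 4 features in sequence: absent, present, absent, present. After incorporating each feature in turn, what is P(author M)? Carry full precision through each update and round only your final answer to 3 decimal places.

0.532

After 'absent': normaliser = 0.3·0.2500 + 0.55·0.4500 + 0.3·0.3000; P(author K) ≈ 0.1818, P(author M) ≈ 0.6000, P(author J) ≈ 0.2182
After 'present': normaliser = 0.7·0.1818 + 0.45·0.6000 + 0.7·0.2182; P(author K) ≈ 0.2314, P(author M) ≈ 0.4909, P(author J) ≈ 0.2777
After 'absent': normaliser = 0.3·0.2314 + 0.55·0.4909 + 0.3·0.2777; P(author K) ≈ 0.1642, P(author M) ≈ 0.6387, P(author J) ≈ 0.1971
After 'present': normaliser = 0.7·0.1642 + 0.45·0.6387 + 0.7·0.1971; P(author K) ≈ 0.2128, P(author M) ≈ 0.5319, P(author J) ≈ 0.2553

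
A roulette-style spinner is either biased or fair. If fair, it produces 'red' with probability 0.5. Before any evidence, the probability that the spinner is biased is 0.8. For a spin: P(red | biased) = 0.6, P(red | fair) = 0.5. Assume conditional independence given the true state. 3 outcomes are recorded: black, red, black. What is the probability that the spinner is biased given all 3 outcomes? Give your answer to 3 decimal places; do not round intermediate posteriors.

0.754

Each posterior becomes the prior for the next update.
After 'black': P(biased) = 0.4·0.8000 / (0.4·0.8000 + 0.5·0.2000) ≈ 0.7619
After 'red': P(biased) = 0.6·0.7619 / (0.6·0.7619 + 0.5·0.2381) ≈ 0.7934
After 'black': P(biased) = 0.4·0.7934 / (0.4·0.7934 + 0.5·0.2066) ≈ 0.7544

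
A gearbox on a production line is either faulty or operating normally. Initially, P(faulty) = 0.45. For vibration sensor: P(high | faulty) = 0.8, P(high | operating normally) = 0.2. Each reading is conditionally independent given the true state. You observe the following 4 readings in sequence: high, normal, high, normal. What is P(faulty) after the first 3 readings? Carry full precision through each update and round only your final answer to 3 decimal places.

0.766

Apply Bayes' rule sequentially, carrying P(faulty) forward.
After 'high': P(faulty) = 0.8·0.4500 / (0.8·0.4500 + 0.2·0.5500) ≈ 0.7660
After 'normal': P(faulty) = 0.2·0.7660 / (0.2·0.7660 + 0.8·0.2340) ≈ 0.4500
After 'high': P(faulty) = 0.8·0.4500 / (0.8·0.4500 + 0.2·0.5500) ≈ 0.7660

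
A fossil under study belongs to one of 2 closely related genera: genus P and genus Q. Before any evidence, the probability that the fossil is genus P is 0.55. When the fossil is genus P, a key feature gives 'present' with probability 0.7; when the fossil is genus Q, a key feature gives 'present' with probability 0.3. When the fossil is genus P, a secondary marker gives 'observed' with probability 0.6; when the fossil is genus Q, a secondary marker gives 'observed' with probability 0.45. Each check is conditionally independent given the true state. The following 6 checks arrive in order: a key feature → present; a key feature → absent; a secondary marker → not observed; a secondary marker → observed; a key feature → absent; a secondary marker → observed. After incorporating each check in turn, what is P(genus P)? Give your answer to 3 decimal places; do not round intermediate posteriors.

0.404

After a key feature='present': P(genus P) = 0.7·0.5500 / (0.7·0.5500 + 0.3·0.4500) ≈ 0.7404
After a key feature='absent': P(genus P) = 0.3·0.7404 / (0.3·0.7404 + 0.7·0.2596) ≈ 0.5500
After a secondary marker='not observed': P(genus P) = 0.4·0.5500 / (0.4·0.5500 + 0.55·0.4500) ≈ 0.4706
After a secondary marker='observed': P(genus P) = 0.6·0.4706 / (0.6·0.4706 + 0.45·0.5294) ≈ 0.5424
After a key feature='absent': P(genus P) = 0.3·0.5424 / (0.3·0.5424 + 0.7·0.4576) ≈ 0.3368
After a secondary marker='observed': P(genus P) = 0.6·0.3368 / (0.6·0.3368 + 0.45·0.6632) ≈ 0.4038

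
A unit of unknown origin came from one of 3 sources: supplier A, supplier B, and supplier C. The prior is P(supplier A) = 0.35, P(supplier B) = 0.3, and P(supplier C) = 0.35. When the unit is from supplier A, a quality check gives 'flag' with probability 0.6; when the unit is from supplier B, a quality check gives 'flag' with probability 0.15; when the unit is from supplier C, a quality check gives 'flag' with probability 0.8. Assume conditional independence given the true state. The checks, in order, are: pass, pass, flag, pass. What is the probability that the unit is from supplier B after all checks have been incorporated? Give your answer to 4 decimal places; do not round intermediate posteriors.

After 'pass': normaliser = 0.4·0.3500 + 0.85·0.3000 + 0.2·0.3500; P(supplier A) ≈ 0.3011, P(supplier B) ≈ 0.5484, P(supplier C) ≈ 0.1505
After 'pass': normaliser = 0.4·0.3011 + 0.85·0.5484 + 0.2·0.1505; P(supplier A) ≈ 0.1953, P(supplier B) ≈ 0.7559, P(supplier C) ≈ 0.0488
After 'flag': normaliser = 0.6·0.1953 + 0.15·0.7559 + 0.8·0.0488; P(supplier A) ≈ 0.4346, P(supplier B) ≈ 0.4205, P(supplier C) ≈ 0.1449
After 'pass': normaliser = 0.4·0.4346 + 0.85·0.4205 + 0.2·0.1449; P(supplier A) ≈ 0.3103, P(supplier B) ≈ 0.6380, P(supplier C) ≈ 0.0517

0.6380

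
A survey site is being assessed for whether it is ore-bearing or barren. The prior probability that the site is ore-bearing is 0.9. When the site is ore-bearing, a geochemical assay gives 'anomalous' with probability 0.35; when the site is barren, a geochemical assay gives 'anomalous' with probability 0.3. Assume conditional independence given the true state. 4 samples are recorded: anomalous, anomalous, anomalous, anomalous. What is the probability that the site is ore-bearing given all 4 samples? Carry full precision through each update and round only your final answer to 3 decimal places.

After 'anomalous': P(ore) = 0.35·0.9000 / (0.35·0.9000 + 0.3·0.1000) ≈ 0.9130
After 'anomalous': P(ore) = 0.35·0.9130 / (0.35·0.9130 + 0.3·0.0870) ≈ 0.9245
After 'anomalous': P(ore) = 0.35·0.9245 / (0.35·0.9245 + 0.3·0.0755) ≈ 0.9346
After 'anomalous': P(ore) = 0.35·0.9346 / (0.35·0.9346 + 0.3·0.0654) ≈ 0.9434

0.943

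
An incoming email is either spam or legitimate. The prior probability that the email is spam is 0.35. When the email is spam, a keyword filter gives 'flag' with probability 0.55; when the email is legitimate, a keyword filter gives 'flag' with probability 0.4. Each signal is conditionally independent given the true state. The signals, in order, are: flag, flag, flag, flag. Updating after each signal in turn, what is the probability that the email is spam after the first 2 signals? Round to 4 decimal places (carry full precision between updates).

0.5045

Apply Bayes' rule sequentially, carrying P(spam) forward.
After 'flag': P(spam) = 0.55·0.3500 / (0.55·0.3500 + 0.4·0.6500) ≈ 0.4254
After 'flag': P(spam) = 0.55·0.4254 / (0.55·0.4254 + 0.4·0.5746) ≈ 0.5045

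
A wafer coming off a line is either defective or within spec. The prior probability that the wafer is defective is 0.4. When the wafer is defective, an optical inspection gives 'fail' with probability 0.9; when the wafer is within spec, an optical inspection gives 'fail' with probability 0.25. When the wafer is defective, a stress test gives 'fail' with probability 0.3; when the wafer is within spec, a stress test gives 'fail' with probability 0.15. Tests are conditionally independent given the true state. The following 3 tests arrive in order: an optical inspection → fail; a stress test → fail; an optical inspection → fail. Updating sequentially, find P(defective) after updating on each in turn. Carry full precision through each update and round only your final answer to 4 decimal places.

After an optical inspection='fail': P(defective) = 0.9·0.4000 / (0.9·0.4000 + 0.25·0.6000) ≈ 0.7059
After a stress test='fail': P(defective) = 0.3·0.7059 / (0.3·0.7059 + 0.15·0.2941) ≈ 0.8276
After an optical inspection='fail': P(defective) = 0.9·0.8276 / (0.9·0.8276 + 0.25·0.1724) ≈ 0.9453

0.9453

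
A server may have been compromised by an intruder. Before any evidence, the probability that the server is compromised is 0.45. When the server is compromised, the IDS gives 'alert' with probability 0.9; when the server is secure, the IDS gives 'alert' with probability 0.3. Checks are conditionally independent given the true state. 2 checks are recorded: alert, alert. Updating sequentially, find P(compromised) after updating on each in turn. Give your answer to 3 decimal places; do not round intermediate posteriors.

0.880

After 'alert': P(compromised) = 0.9·0.4500 / (0.9·0.4500 + 0.3·0.5500) ≈ 0.7105
After 'alert': P(compromised) = 0.9·0.7105 / (0.9·0.7105 + 0.3·0.2895) ≈ 0.8804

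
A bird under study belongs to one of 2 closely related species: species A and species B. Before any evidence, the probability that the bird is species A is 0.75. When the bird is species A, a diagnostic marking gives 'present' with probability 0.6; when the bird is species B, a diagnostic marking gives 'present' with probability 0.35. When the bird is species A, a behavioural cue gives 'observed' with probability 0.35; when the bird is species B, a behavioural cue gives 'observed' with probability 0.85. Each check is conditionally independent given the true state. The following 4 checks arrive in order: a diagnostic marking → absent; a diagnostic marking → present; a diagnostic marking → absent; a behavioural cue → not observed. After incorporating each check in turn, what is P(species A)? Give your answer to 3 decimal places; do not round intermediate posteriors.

0.894

After a diagnostic marking='absent': P(species A) = 0.4·0.7500 / (0.4·0.7500 + 0.65·0.2500) ≈ 0.6486
After a diagnostic marking='present': P(species A) = 0.6·0.6486 / (0.6·0.6486 + 0.35·0.3514) ≈ 0.7599
After a diagnostic marking='absent': P(species A) = 0.4·0.7599 / (0.4·0.7599 + 0.65·0.2401) ≈ 0.6607
After a behavioural cue='not observed': P(species A) = 0.65·0.6607 / (0.65·0.6607 + 0.15·0.3393) ≈ 0.8941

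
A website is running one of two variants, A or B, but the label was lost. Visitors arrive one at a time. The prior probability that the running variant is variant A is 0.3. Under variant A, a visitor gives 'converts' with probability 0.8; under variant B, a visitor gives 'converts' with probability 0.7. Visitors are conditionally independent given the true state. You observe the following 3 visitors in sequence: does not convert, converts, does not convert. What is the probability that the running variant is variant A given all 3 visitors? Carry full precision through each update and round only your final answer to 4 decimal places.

0.1788

After 'does not convert': P(A) = 0.2·0.3000 / (0.2·0.3000 + 0.3·0.7000) ≈ 0.2222
After 'converts': P(A) = 0.8·0.2222 / (0.8·0.2222 + 0.7·0.7778) ≈ 0.2462
After 'does not convert': P(A) = 0.2·0.2462 / (0.2·0.2462 + 0.3·0.7538) ≈ 0.1788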